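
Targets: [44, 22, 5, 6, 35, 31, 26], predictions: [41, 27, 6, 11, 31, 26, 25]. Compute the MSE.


Squared errors: (44-41)²=9, (22-27)²=25, (5-6)²=1, (6-11)²=25, (35-31)²=16, (31-26)²=25, (26-25)²=1
Sum = 102
MSE = 102/7 = 102/7

102/7


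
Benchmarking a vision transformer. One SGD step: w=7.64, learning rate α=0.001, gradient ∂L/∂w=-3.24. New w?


w_new = w - α·∇
= 7.64 - 0.001·-3.24
= 7.64 + 0.00324
= 7.64324

7.64324


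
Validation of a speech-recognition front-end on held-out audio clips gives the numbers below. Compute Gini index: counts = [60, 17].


Probabilities: [60/77, 17/77] ≈ [0.7792, 0.2208]
Σpᵢ² = (3600 + 289)/77² = 3889/5929
Gini = 1 - Σpᵢ² = 1 - 3889/5929 = 0.3441

0.3441


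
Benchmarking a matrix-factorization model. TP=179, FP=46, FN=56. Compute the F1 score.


Precision = 179/225 = 0.7956
Recall = 179/235 = 0.7617
F1 = 2·P·R/(P+R) = 2·TP/(2·TP+FP+FN) = 358/(358+46+56) = 358/460 = 0.7783

0.7783


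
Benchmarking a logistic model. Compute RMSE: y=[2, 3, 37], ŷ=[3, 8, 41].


MSE = 42/3 = 14
RMSE = √(42/3) = 3.7417

3.7417


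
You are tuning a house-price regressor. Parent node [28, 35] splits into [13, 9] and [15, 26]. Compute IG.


Parent = [28, 35], H_parent = 0.9911
H_left = 0.976 (n=22), H_right = 0.9474 (n=41)
H_children = (22/63)·0.976 + (41/63)·0.9474 = 0.9574
IG = 0.9911 - 0.9574 = 0.0337

0.0337


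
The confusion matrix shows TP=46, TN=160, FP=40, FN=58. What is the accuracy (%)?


Accuracy = (TP+TN)/(TP+TN+FP+FN)
= (46+160)/(304)
= 206/304 = 67.76%

67.76%


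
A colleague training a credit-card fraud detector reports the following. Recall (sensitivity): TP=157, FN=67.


Recall = TP/(TP+FN)
= 157/(157+67)
= 157/224 = 70.09%

70.09%


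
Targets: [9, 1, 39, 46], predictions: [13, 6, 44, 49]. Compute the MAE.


Absolute errors: |9-13|=4, |1-6|=5, |39-44|=5, |46-49|=3
Sum = 17
MAE = 17/4 = 17/4

17/4


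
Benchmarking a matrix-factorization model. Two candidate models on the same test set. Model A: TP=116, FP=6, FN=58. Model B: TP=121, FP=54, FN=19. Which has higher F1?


Model A: P=116/122=0.9508, R=116/174=0.6667, F1=2PR/(P+R)=2TP/(2TP+FP+FN)=232/296=0.7838
Model B: P=121/175=0.6914, R=121/140=0.8643, F1=2PR/(P+R)=2TP/(2TP+FP+FN)=242/315=0.7683
0.7838 > 0.7683 → Model A

Model A


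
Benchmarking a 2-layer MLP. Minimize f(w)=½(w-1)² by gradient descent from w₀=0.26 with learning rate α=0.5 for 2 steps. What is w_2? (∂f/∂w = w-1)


step 1: grad = 0.26-1 = -0.74; w = 0.26 - 0.5·(-0.74) = 0.63
step 2: grad = 0.63-1 = -0.37; w = 0.63 - 0.5·(-0.37) = 0.815

0.815


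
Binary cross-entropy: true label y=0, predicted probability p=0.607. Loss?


BCE = -[y·ln(p) + (1-y)·ln(1-p)]
= -0 - 1·ln(1-0.607)
= -ln(0.393) = 0.9339

0.9339


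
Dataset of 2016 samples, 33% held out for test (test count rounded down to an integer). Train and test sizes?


Test = ⌊2016·33/100⌋ = 665
Train = 2016 - 665 = 1351

Train: 1351, Test: 665


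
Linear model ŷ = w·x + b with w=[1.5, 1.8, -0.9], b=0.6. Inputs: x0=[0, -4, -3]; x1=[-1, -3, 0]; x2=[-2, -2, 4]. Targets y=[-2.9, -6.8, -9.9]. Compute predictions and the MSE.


ŷ0 = (1.5)·(0) + (1.8)·(-4) + (-0.9)·(-3) + 0.6 = -3.9
ŷ1 = (1.5)·(-1) + (1.8)·(-3) + (-0.9)·(0) + 0.6 = -6.3
ŷ2 = (1.5)·(-2) + (1.8)·(-2) + (-0.9)·(4) + 0.6 = -9.6
errors² = [1.0, 0.25, 0.09]
MSE = 1.3400/3 = 0.4467

0.4467


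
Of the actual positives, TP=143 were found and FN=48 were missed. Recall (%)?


Recall = TP/(TP+FN)
= 143/(143+48)
= 143/191 = 74.87%

74.87%


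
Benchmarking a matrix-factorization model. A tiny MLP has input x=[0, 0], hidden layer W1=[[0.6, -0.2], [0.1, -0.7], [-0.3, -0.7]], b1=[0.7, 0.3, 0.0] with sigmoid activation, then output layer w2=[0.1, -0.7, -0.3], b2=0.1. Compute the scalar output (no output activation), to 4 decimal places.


z1[0] = (0.6)·(0) + (-0.2)·(0) + 0.7 = 0.7
z1[1] = (0.1)·(0) + (-0.7)·(0) + 0.3 = 0.3
z1[2] = (-0.3)·(0) + (-0.7)·(0) + 0.0 = 0.0
h = sigmoid(z1) = [0.6682, 0.5744, 0.5]
output = (0.1)·(0.6682) + (-0.7)·(0.5744) + (-0.3)·(0.5) + 0.1 = -0.3853

-0.3853


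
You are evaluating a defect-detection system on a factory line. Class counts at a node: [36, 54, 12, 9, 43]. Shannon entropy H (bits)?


Probabilities: [36/154, 54/154, 12/154, 9/154, 43/154] ≈ [0.2338, 0.3506, 0.0779, 0.0584, 0.2792]
H = -((36/154)·log₂(36/154) + (54/154)·log₂(54/154) + (12/154)·log₂(12/154) + (9/154)·log₂(9/154) + (43/154)·log₂(43/154))
  = 2.0606 bits

2.0606 bits


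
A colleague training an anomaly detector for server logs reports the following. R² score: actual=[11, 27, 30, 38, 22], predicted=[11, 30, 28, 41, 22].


ȳ = 25.6
SS_res = Σ(y-ŷ)² = 22
SS_tot = Σ(y-ȳ)² = 401.2
R² = 1 - SS_res/SS_tot = 1 - 0.0548 = 0.9452

0.9452


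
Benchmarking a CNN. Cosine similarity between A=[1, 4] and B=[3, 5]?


A·B = 1·3 + 4·5 = 23
‖A‖ = √17 = 4.1231, ‖B‖ = √34 = 5.831
cos = 23/(√17·√34) = 23/√578 = 0.9567

0.9567


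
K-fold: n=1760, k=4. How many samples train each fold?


Fold size = 1760/4 = 440
Training per fold = 1760 - 440 = 1320

1320


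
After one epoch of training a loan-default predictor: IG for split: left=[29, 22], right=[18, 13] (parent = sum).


Parent = [47, 35], H_parent = 0.9845
H_left = 0.9864 (n=51), H_right = 0.9812 (n=31)
H_children = (51/82)·0.9864 + (31/82)·0.9812 = 0.9844
IG = 0.9845 - 0.9844 = 0.0001

0.0001


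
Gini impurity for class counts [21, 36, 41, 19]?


Probabilities: [21/117, 36/117, 41/117, 19/117] ≈ [0.1795, 0.3077, 0.3504, 0.1624]
Σpᵢ² = (441 + 1296 + 1681 + 361)/117² = 3779/13689
Gini = 1 - Σpᵢ² = 1 - 3779/13689 = 0.7239

0.7239


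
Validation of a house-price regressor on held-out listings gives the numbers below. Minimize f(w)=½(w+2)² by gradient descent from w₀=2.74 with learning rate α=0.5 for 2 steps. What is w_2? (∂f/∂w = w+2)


step 1: grad = 2.74+2 = 4.74; w = 2.74 - 0.5·(4.74) = 0.37
step 2: grad = 0.37+2 = 2.37; w = 0.37 - 0.5·(2.37) = -0.815

-0.815


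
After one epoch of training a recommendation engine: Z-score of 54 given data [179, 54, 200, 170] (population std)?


μ = 150.75, σ = 56.9095
z = (54 - 150.75)/56.9095 = -1.7001

-1.7001


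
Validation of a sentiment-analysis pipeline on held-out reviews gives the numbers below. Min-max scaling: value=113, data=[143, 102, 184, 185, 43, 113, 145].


min=43, max=185
(113-43)/(185-43) = 70/142 = 0.493

0.493


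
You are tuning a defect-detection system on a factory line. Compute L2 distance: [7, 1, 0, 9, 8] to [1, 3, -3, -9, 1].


d = √((7-1)² + (1-3)² + (0+ 3)² + (9+ 9)² + (8-1)²)
  = √(36 + 4 + 9 + 324 + 49)
  = √422 = 20.5426

20.5426


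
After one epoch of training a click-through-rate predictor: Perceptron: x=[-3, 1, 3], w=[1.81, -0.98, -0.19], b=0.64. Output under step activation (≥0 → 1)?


z = (-3)·(1.81) + (1)·(-0.98) + (3)·(-0.19) + 0.64
  = -6.34
step(z) = 0 (z<0)

0


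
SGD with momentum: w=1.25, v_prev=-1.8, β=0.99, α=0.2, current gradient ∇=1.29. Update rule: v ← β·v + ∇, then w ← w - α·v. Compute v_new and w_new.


v_new = 0.99·-1.8 + 1.29 = -1.782 + 1.29 = -0.492
w_new = 1.25 - 0.2·-0.492 = 1.25 + 0.0984 = 1.3484

v_new=-0.492, w_new=1.3484


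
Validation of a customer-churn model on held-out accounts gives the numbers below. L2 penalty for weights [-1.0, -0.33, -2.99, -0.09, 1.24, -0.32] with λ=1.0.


‖w‖₂² = (-1.0)² + (-0.33)² + (-2.99)² + (-0.09)² + (1.24)² + (-0.32)²
     = 1 + 0.1089 + 8.9401 + 0.0081 + 1.5376 + 0.1024
     = 11.6971
λ·‖w‖₂² = 1.0·11.6971 = 11.6971

11.6971


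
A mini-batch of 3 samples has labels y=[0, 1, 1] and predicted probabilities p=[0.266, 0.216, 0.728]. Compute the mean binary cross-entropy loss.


L[0] = -ln(1-0.266) = -ln(0.734) = 0.3092
L[1] = -ln(0.216) = 1.5325
L[2] = -ln(0.728) = 0.3175
mean = (0.3092 + 1.5325 + 0.3175)/3 = 0.7197

0.7197


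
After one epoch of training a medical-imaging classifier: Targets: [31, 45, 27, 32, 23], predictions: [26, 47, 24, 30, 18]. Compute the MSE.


Squared errors: (31-26)²=25, (45-47)²=4, (27-24)²=9, (32-30)²=4, (23-18)²=25
Sum = 67
MSE = 67/5 = 67/5

67/5


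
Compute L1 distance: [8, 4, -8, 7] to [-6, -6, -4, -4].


d = |8+ 6| + |4+ 6| + |-8+ 4| + |7+ 4|
  = 14 + 10 + 4 + 11
  = 39

39


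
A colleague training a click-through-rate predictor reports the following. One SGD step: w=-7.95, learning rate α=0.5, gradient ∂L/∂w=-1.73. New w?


w_new = w - α·∇
= -7.95 - 0.5·-1.73
= -7.95 + 0.865
= -7.085

-7.085


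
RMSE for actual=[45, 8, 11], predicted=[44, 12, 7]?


MSE = 33/3 = 11
RMSE = √(33/3) = 3.3166

3.3166


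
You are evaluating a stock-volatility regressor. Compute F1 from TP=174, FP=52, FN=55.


Precision = 174/226 = 0.7699
Recall = 174/229 = 0.7598
F1 = 2·P·R/(P+R) = 2·TP/(2·TP+FP+FN) = 348/(348+52+55) = 348/455 = 0.7648

0.7648


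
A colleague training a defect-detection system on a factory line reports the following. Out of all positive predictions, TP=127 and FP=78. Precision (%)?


Precision = TP/(TP+FP)
= 127/(127+78)
= 127/205 = 61.95%

61.95%


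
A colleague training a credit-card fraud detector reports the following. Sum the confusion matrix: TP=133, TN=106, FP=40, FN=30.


Total = TP + TN + FP + FN
= 133 + 106 + 40 + 30
= 309
(Predicted positive: 173, predicted negative: 136)

309


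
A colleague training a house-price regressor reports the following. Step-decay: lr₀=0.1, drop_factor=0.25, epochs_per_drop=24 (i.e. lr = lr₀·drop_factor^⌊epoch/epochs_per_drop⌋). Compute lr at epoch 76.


n_drops = ⌊76/24⌋ = 3
lr = 0.1·0.25^3 = 0.1·0.015625 = 0.0015625

0.0015625


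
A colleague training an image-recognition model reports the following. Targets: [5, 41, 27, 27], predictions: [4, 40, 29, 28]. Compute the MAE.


Absolute errors: |5-4|=1, |41-40|=1, |27-29|=2, |27-28|=1
Sum = 5
MAE = 5/4 = 5/4

5/4


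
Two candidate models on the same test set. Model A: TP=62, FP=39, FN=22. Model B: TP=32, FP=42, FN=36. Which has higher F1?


Model A: P=62/101=0.6139, R=62/84=0.7381, F1=2PR/(P+R)=2TP/(2TP+FP+FN)=124/185=0.6703
Model B: P=32/74=0.4324, R=32/68=0.4706, F1=2PR/(P+R)=2TP/(2TP+FP+FN)=64/142=0.4507
0.6703 > 0.4507 → Model A

Model A


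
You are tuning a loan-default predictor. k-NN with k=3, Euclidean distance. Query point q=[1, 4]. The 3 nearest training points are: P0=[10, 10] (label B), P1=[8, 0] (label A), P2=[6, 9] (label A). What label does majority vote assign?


d(q,P0) = 10.8167  (label B)
d(q,P1) = 8.0623  (label A)
d(q,P2) = 7.0711  (label A)
Votes: A=2, B=1
Majority → A

A


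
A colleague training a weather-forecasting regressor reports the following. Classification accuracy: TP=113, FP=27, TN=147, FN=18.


Accuracy = (TP+TN)/(TP+TN+FP+FN)
= (113+147)/(305)
= 260/305 = 85.25%

85.25%


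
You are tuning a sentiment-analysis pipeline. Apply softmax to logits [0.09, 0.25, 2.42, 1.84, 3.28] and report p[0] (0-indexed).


Exponentials: e^0.09=1.0942, e^0.25=1.284, e^2.42=11.2459, e^1.84=6.2965, e^3.28=26.5758
Sum = 46.4964
Softmax = [0.0235, 0.0276, 0.2419, 0.1354, 0.5716]
p[0] = 1.0942/46.4964 = 0.0235

0.0235


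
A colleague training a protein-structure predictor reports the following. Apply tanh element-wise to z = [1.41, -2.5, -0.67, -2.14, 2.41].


tanh(1.41) = 0.8875
tanh(-2.5) = -0.9866
tanh(-0.67) = -0.585
tanh(-2.14) = -0.9727
tanh(2.41) = 0.984
result = [0.8875, -0.9866, -0.585, -0.9727, 0.984]

[0.8875, -0.9866, -0.585, -0.9727, 0.984]


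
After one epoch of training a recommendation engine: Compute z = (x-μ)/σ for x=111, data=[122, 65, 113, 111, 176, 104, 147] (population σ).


μ = 119.7143, σ = 32.2478
z = (111 - 119.7143)/32.2478 = -0.2702

-0.2702


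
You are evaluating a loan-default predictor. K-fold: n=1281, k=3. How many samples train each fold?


Fold size = 1281/3 = 427
Training per fold = 1281 - 427 = 854

854


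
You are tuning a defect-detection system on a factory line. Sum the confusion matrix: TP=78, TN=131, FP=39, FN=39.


Total = TP + TN + FP + FN
= 78 + 131 + 39 + 39
= 287
(Predicted positive: 117, predicted negative: 170)

287


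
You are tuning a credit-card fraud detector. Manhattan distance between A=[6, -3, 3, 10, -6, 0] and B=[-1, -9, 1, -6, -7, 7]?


d = |6+ 1| + |-3+ 9| + |3-1| + |10+ 6| + |-6+ 7| + |0-7|
  = 7 + 6 + 2 + 16 + 1 + 7
  = 39

39


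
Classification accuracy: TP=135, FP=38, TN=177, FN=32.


Accuracy = (TP+TN)/(TP+TN+FP+FN)
= (135+177)/(382)
= 312/382 = 81.68%

81.68%


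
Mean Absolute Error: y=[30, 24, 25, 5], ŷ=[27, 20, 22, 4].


Absolute errors: |30-27|=3, |24-20|=4, |25-22|=3, |5-4|=1
Sum = 11
MAE = 11/4 = 11/4

11/4


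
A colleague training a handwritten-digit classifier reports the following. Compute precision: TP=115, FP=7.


Precision = TP/(TP+FP)
= 115/(115+7)
= 115/122 = 94.26%

94.26%


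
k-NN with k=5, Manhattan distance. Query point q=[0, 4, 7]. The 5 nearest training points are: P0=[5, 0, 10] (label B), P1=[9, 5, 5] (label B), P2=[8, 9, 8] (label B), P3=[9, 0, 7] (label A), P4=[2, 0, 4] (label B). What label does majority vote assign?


d(q,P0) = 12  (label B)
d(q,P1) = 12  (label B)
d(q,P2) = 14  (label B)
d(q,P3) = 13  (label A)
d(q,P4) = 9  (label B)
Votes: A=1, B=4
Majority → B

B


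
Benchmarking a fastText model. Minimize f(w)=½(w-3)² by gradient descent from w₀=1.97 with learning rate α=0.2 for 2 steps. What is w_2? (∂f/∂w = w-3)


step 1: grad = 1.97-3 = -1.03; w = 1.97 - 0.2·(-1.03) = 2.176
step 2: grad = 2.176-3 = -0.824; w = 2.176 - 0.2·(-0.824) = 2.3408

2.3408


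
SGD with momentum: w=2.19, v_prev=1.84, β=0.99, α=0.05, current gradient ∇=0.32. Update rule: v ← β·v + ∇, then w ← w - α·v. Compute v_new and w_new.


v_new = 0.99·1.84 + 0.32 = 1.8216 + 0.32 = 2.1416
w_new = 2.19 - 0.05·2.1416 = 2.19 - 0.10708 = 2.08292

v_new=2.1416, w_new=2.08292


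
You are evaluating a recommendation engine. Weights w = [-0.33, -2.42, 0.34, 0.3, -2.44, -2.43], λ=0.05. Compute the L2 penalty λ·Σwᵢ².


‖w‖₂² = (-0.33)² + (-2.42)² + (0.34)² + (0.3)² + (-2.44)² + (-2.43)²
     = 0.1089 + 5.8564 + 0.1156 + 0.09 + 5.9536 + 5.9049
     = 18.0294
λ·‖w‖₂² = 0.05·18.0294 = 0.90147

0.90147


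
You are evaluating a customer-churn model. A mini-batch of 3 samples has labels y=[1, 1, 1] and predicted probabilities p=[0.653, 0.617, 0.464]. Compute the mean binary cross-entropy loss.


L[0] = -ln(0.653) = 0.4262
L[1] = -ln(0.617) = 0.4829
L[2] = -ln(0.464) = 0.7679
mean = (0.4262 + 0.4829 + 0.7679)/3 = 0.559

0.559


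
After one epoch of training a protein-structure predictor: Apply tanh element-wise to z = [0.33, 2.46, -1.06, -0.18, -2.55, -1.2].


tanh(0.33) = 0.3185
tanh(2.46) = 0.9855
tanh(-1.06) = -0.7857
tanh(-0.18) = -0.1781
tanh(-2.55) = -0.9879
tanh(-1.2) = -0.8337
result = [0.3185, 0.9855, -0.7857, -0.1781, -0.9879, -0.8337]

[0.3185, 0.9855, -0.7857, -0.1781, -0.9879, -0.8337]


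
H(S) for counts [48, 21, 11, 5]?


Probabilities: [48/85, 21/85, 11/85, 5/85] ≈ [0.5647, 0.2471, 0.1294, 0.0588]
H = -((48/85)·log₂(48/85) + (21/85)·log₂(21/85) + (11/85)·log₂(11/85) + (5/85)·log₂(5/85))
  = 1.5861 bits

1.5861 bits


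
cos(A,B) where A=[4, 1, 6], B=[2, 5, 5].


A·B = 4·2 + 1·5 + 6·5 = 43
‖A‖ = √53 = 7.2801, ‖B‖ = √54 = 7.3485
cos = 43/(√53·√54) = 43/√2862 = 0.8038

0.8038


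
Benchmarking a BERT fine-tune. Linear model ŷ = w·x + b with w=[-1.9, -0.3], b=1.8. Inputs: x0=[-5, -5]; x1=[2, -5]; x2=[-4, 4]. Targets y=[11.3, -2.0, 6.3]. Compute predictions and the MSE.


ŷ0 = (-1.9)·(-5) + (-0.3)·(-5) + 1.8 = 12.8
ŷ1 = (-1.9)·(2) + (-0.3)·(-5) + 1.8 = -0.5
ŷ2 = (-1.9)·(-4) + (-0.3)·(4) + 1.8 = 8.2
errors² = [2.25, 2.25, 3.61]
MSE = 8.1100/3 = 2.7033

2.7033


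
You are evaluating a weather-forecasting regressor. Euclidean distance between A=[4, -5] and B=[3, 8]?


d = √((4-3)² + (-5-8)²)
  = √(1 + 169)
  = √170 = 13.0384

13.0384


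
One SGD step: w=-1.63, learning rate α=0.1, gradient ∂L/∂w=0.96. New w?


w_new = w - α·∇
= -1.63 - 0.1·0.96
= -1.63 - 0.096
= -1.726

-1.726


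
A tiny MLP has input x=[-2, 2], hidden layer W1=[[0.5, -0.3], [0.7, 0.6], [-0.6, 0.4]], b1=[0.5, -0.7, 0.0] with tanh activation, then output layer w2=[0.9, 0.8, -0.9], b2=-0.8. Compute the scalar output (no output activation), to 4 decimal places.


z1[0] = (0.5)·(-2) + (-0.3)·(2) + 0.5 = -1.1
z1[1] = (0.7)·(-2) + (0.6)·(2) - 0.7 = -0.9
z1[2] = (-0.6)·(-2) + (0.4)·(2) + 0.0 = 2.0
h = tanh(z1) = [-0.8005, -0.7163, 0.964]
output = (0.9)·(-0.8005) + (0.8)·(-0.7163) + (-0.9)·(0.964) - 0.8 = -2.9611

-2.9611


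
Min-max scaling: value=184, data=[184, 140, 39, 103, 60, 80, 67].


min=39, max=184
(184-39)/(184-39) = 145/145 = 1.0

1.0


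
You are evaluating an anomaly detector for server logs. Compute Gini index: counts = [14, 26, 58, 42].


Probabilities: [14/140, 26/140, 58/140, 42/140] ≈ [0.1, 0.1857, 0.4143, 0.3]
Σpᵢ² = (196 + 676 + 3364 + 1764)/140² = 6000/19600
Gini = 1 - Σpᵢ² = 1 - 6000/19600 = 0.6939

0.6939


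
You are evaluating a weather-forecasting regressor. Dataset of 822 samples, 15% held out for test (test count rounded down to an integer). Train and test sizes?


Test = ⌊822·15/100⌋ = 123
Train = 822 - 123 = 699

Train: 699, Test: 123


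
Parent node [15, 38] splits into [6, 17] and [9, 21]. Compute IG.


Parent = [15, 38], H_parent = 0.8595
H_left = 0.8281 (n=23), H_right = 0.8813 (n=30)
H_children = (23/53)·0.8281 + (30/53)·0.8813 = 0.8582
IG = 0.8595 - 0.8582 = 0.0013

0.0013


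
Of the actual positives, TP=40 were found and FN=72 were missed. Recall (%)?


Recall = TP/(TP+FN)
= 40/(40+72)
= 40/112 = 35.71%

35.71%


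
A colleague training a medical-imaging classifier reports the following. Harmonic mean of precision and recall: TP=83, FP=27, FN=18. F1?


Precision = 83/110 = 0.7545
Recall = 83/101 = 0.8218
F1 = 2·P·R/(P+R) = 2·TP/(2·TP+FP+FN) = 166/(166+27+18) = 166/211 = 0.7867

0.7867


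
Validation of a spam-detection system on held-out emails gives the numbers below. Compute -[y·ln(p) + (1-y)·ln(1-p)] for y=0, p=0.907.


BCE = -[y·ln(p) + (1-y)·ln(1-p)]
= -0 - 1·ln(1-0.907)
= -ln(0.093) = 2.3752

2.3752


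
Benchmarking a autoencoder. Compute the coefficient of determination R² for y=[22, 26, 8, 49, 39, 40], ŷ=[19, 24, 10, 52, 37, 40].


ȳ = 30.6667
SS_res = Σ(y-ŷ)² = 30
SS_tot = Σ(y-ȳ)² = 1103.33
R² = 1 - SS_res/SS_tot = 1 - 0.0272 = 0.9728

0.9728


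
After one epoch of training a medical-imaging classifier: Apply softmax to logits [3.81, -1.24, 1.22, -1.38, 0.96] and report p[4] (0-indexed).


Exponentials: e^3.81=45.1504, e^-1.24=0.2894, e^1.22=3.3872, e^-1.38=0.2516, e^0.96=2.6117
Sum = 51.6903
Softmax = [0.8735, 0.0056, 0.0655, 0.0049, 0.0505]
p[4] = 2.6117/51.6903 = 0.0505

0.0505


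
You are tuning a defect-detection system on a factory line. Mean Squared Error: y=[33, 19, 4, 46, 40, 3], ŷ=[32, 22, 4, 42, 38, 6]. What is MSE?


Squared errors: (33-32)²=1, (19-22)²=9, (4-4)²=0, (46-42)²=16, (40-38)²=4, (3-6)²=9
Sum = 39
MSE = 39/6 = 13/2

13/2


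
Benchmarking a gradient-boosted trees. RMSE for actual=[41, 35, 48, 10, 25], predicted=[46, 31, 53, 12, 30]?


MSE = 95/5 = 19
RMSE = √(95/5) = 4.3589

4.3589


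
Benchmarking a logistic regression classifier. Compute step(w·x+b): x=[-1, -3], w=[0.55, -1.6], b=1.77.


z = (-1)·(0.55) + (-3)·(-1.6) + 1.77
  = 6.02
step(z) = 1 (z≥0)

1


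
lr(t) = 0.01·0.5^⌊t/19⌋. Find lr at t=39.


n_drops = ⌊39/19⌋ = 2
lr = 0.01·0.5^2 = 0.01·0.25 = 0.0025

0.0025


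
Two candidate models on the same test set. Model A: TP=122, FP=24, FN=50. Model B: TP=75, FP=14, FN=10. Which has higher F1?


Model A: P=122/146=0.8356, R=122/172=0.7093, F1=2PR/(P+R)=2TP/(2TP+FP+FN)=244/318=0.7673
Model B: P=75/89=0.8427, R=75/85=0.8824, F1=2PR/(P+R)=2TP/(2TP+FP+FN)=150/174=0.8621
0.7673 < 0.8621 → Model B

Model B


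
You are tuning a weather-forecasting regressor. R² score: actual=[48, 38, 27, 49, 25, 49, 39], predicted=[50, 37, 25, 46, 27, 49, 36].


ȳ = 39.2857
SS_res = Σ(y-ŷ)² = 31
SS_tot = Σ(y-ȳ)² = 621.43
R² = 1 - SS_res/SS_tot = 1 - 0.0499 = 0.9501

0.9501


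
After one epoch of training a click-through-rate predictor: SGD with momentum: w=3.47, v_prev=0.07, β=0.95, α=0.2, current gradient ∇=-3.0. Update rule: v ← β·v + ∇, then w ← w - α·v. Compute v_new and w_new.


v_new = 0.95·0.07 - 3.0 = 0.0665 - 3.0 = -2.9335
w_new = 3.47 - 0.2·-2.9335 = 3.47 + 0.5867 = 4.0567

v_new=-2.9335, w_new=4.0567


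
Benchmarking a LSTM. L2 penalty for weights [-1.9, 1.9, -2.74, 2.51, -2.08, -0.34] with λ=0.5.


‖w‖₂² = (-1.9)² + (1.9)² + (-2.74)² + (2.51)² + (-2.08)² + (-0.34)²
     = 3.61 + 3.61 + 7.5076 + 6.3001 + 4.3264 + 0.1156
     = 25.4697
λ·‖w‖₂² = 0.5·25.4697 = 12.73485

12.73485


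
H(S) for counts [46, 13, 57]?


Probabilities: [46/116, 13/116, 57/116] ≈ [0.3966, 0.1121, 0.4914]
H = -((46/116)·log₂(46/116) + (13/116)·log₂(13/116) + (57/116)·log₂(57/116))
  = 1.3867 bits

1.3867 bits


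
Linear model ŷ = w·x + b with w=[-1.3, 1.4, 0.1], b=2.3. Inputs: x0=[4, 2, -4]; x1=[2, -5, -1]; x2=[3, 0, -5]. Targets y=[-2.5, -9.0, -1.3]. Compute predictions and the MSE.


ŷ0 = (-1.3)·(4) + (1.4)·(2) + (0.1)·(-4) + 2.3 = -0.5
ŷ1 = (-1.3)·(2) + (1.4)·(-5) + (0.1)·(-1) + 2.3 = -7.4
ŷ2 = (-1.3)·(3) + (1.4)·(0) + (0.1)·(-5) + 2.3 = -2.1
errors² = [4.0, 2.56, 0.64]
MSE = 7.2000/3 = 2.4

2.4


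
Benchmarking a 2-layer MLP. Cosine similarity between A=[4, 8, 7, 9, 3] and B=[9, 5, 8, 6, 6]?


A·B = 4·9 + 8·5 + 7·8 + 9·6 + 3·6 = 204
‖A‖ = √219 = 14.7986, ‖B‖ = √242 = 15.5563
cos = 204/(√219·√242) = 204/√52998 = 0.8861

0.8861


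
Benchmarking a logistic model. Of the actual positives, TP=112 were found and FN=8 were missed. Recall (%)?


Recall = TP/(TP+FN)
= 112/(112+8)
= 112/120 = 93.33%

93.33%


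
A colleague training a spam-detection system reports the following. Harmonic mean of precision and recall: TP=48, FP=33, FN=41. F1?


Precision = 48/81 = 0.5926
Recall = 48/89 = 0.5393
F1 = 2·P·R/(P+R) = 2·TP/(2·TP+FP+FN) = 96/(96+33+41) = 96/170 = 0.5647

0.5647


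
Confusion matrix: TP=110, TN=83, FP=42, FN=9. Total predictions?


Total = TP + TN + FP + FN
= 110 + 83 + 42 + 9
= 244
(Predicted positive: 152, predicted negative: 92)

244


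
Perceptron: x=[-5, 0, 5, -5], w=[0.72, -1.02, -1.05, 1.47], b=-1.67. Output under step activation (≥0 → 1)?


z = (-5)·(0.72) + (0)·(-1.02) + (5)·(-1.05) + (-5)·(1.47) - 1.67
  = -17.87
step(z) = 0 (z<0)

0


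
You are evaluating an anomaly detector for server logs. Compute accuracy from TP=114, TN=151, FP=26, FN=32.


Accuracy = (TP+TN)/(TP+TN+FP+FN)
= (114+151)/(323)
= 265/323 = 82.04%

82.04%


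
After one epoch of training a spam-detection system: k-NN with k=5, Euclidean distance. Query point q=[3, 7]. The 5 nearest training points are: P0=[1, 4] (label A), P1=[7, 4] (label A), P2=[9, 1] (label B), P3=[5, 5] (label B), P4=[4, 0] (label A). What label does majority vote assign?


d(q,P0) = 3.6056  (label A)
d(q,P1) = 5.0  (label A)
d(q,P2) = 8.4853  (label B)
d(q,P3) = 2.8284  (label B)
d(q,P4) = 7.0711  (label A)
Votes: A=3, B=2
Majority → A

A


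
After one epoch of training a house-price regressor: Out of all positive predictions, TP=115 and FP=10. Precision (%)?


Precision = TP/(TP+FP)
= 115/(115+10)
= 115/125 = 92.0%

92.0%


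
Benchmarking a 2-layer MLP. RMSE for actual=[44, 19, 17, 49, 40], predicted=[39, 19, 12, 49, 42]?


MSE = 54/5 = 10.8
RMSE = √(54/5) = 3.2863

3.2863


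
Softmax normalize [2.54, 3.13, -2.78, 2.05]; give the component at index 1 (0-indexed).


Exponentials: e^2.54=12.6797, e^3.13=22.874, e^-2.78=0.062, e^2.05=7.7679
Sum = 43.3836
Softmax = [0.2923, 0.5272, 0.0014, 0.1791]
p[1] = 22.874/43.3836 = 0.5272

0.5272


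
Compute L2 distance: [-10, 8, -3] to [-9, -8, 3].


d = √((-10+ 9)² + (8+ 8)² + (-3-3)²)
  = √(1 + 256 + 36)
  = √293 = 17.1172

17.1172


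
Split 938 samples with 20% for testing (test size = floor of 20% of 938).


Test = ⌊938·20/100⌋ = 187
Train = 938 - 187 = 751

Train: 751, Test: 187


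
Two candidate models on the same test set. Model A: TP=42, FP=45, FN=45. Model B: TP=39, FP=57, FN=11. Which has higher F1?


Model A: P=42/87=0.4828, R=42/87=0.4828, F1=2PR/(P+R)=2TP/(2TP+FP+FN)=84/174=0.4828
Model B: P=39/96=0.4062, R=39/50=0.78, F1=2PR/(P+R)=2TP/(2TP+FP+FN)=78/146=0.5342
0.4828 < 0.5342 → Model B

Model B


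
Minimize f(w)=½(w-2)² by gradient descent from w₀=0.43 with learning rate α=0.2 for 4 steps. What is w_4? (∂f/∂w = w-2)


step 1: grad = 0.43-2 = -1.57; w = 0.43 - 0.2·(-1.57) = 0.744
step 2: grad = 0.744-2 = -1.256; w = 0.744 - 0.2·(-1.256) = 0.9952
step 3: grad = 0.9952-2 = -1.0048; w = 0.9952 - 0.2·(-1.0048) = 1.19616
step 4: grad = 1.19616-2 = -0.80384; w = 1.19616 - 0.2·(-0.80384) = 1.356928

1.356928


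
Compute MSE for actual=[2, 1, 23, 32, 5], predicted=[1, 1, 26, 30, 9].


Squared errors: (2-1)²=1, (1-1)²=0, (23-26)²=9, (32-30)²=4, (5-9)²=16
Sum = 30
MSE = 30/5 = 6

6


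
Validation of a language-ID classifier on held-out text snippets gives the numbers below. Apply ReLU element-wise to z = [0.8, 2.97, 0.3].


ReLU(0.8) = max(0, 0.8) = 0.8
ReLU(2.97) = max(0, 2.97) = 2.97
ReLU(0.3) = max(0, 0.3) = 0.3
result = [0.8, 2.97, 0.3]

[0.8, 2.97, 0.3]


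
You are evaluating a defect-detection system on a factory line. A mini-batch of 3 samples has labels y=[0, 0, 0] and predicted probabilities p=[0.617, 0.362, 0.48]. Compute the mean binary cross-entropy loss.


L[0] = -ln(1-0.617) = -ln(0.383) = 0.9597
L[1] = -ln(1-0.362) = -ln(0.638) = 0.4494
L[2] = -ln(1-0.48) = -ln(0.52) = 0.6539
mean = (0.9597 + 0.4494 + 0.6539)/3 = 0.6877

0.6877


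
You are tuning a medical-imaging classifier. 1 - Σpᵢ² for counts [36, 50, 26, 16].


Probabilities: [36/128, 50/128, 26/128, 16/128] ≈ [0.2812, 0.3906, 0.2031, 0.125]
Σpᵢ² = (1296 + 2500 + 676 + 256)/128² = 4728/16384
Gini = 1 - Σpᵢ² = 1 - 4728/16384 = 0.7114

0.7114


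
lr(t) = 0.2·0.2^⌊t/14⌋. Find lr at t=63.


n_drops = ⌊63/14⌋ = 4
lr = 0.2·0.2^4 = 0.2·0.0016 = 0.00032

0.00032


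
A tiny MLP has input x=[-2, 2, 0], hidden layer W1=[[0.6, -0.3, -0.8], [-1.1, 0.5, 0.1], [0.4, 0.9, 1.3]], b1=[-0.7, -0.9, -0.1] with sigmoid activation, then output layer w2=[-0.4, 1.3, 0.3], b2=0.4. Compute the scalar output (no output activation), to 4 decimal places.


z1[0] = (0.6)·(-2) + (-0.3)·(2) + (-0.8)·(0) - 0.7 = -2.5
z1[1] = (-1.1)·(-2) + (0.5)·(2) + (0.1)·(0) - 0.9 = 2.3
z1[2] = (0.4)·(-2) + (0.9)·(2) + (1.3)·(0) - 0.1 = 0.9
h = sigmoid(z1) = [0.0759, 0.9089, 0.7109]
output = (-0.4)·(0.0759) + (1.3)·(0.9089) + (0.3)·(0.7109) + 0.4 = 1.7645

1.7645


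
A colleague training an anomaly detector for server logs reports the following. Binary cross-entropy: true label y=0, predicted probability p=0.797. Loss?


BCE = -[y·ln(p) + (1-y)·ln(1-p)]
= -0 - 1·ln(1-0.797)
= -ln(0.203) = 1.5945

1.5945


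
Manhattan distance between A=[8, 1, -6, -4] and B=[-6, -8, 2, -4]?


d = |8+ 6| + |1+ 8| + |-6-2| + |-4+ 4|
  = 14 + 9 + 8 + 0
  = 31

31


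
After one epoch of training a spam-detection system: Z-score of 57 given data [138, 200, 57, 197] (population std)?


μ = 148, σ = 58.0646
z = (57 - 148)/58.0646 = -1.5672

-1.5672


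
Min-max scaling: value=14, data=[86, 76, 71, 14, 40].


min=14, max=86
(14-14)/(86-14) = 0/72 = 0.0

0.0


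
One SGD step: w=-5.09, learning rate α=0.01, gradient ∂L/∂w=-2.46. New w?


w_new = w - α·∇
= -5.09 - 0.01·-2.46
= -5.09 + 0.0246
= -5.0654

-5.0654


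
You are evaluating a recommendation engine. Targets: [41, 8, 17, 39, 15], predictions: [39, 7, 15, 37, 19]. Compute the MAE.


Absolute errors: |41-39|=2, |8-7|=1, |17-15|=2, |39-37|=2, |15-19|=4
Sum = 11
MAE = 11/5 = 11/5

11/5


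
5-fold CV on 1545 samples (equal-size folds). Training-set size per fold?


Fold size = 1545/5 = 309
Training per fold = 1545 - 309 = 1236

1236


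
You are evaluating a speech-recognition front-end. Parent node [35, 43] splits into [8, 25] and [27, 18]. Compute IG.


Parent = [35, 43], H_parent = 0.9924
H_left = 0.799 (n=33), H_right = 0.971 (n=45)
H_children = (33/78)·0.799 + (45/78)·0.971 = 0.8982
IG = 0.9924 - 0.8982 = 0.0942

0.0942


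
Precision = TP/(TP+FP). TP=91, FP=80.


Precision = TP/(TP+FP)
= 91/(91+80)
= 91/171 = 53.22%

53.22%


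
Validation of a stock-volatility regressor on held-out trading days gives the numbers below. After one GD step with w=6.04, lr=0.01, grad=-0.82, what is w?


w_new = w - α·∇
= 6.04 - 0.01·-0.82
= 6.04 + 0.0082
= 6.0482

6.0482


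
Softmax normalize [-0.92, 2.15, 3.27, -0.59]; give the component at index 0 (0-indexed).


Exponentials: e^-0.92=0.3985, e^2.15=8.5849, e^3.27=26.3113, e^-0.59=0.5543
Sum = 35.849
Softmax = [0.0111, 0.2395, 0.7339, 0.0155]
p[0] = 0.3985/35.849 = 0.0111

0.0111


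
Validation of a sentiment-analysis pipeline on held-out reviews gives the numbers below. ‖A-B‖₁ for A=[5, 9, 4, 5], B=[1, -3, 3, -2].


d = |5-1| + |9+ 3| + |4-3| + |5+ 2|
  = 4 + 12 + 1 + 7
  = 24

24


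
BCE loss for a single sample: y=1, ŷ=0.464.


BCE = -[y·ln(p) + (1-y)·ln(1-p)]
= -1·ln(0.464) - 0
= -ln(0.464) = 0.7679

0.7679


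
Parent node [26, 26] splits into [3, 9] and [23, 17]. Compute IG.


Parent = [26, 26], H_parent = 1
H_left = 0.8113 (n=12), H_right = 0.9837 (n=40)
H_children = (12/52)·0.8113 + (40/52)·0.9837 = 0.9439
IG = 1 - 0.9439 = 0.0561

0.0561


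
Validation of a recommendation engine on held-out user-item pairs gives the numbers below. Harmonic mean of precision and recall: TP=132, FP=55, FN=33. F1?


Precision = 132/187 = 0.7059
Recall = 132/165 = 0.8
F1 = 2·P·R/(P+R) = 2·TP/(2·TP+FP+FN) = 264/(264+55+33) = 264/352 = 0.75

0.75


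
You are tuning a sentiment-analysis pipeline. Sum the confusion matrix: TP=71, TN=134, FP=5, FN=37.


Total = TP + TN + FP + FN
= 71 + 134 + 5 + 37
= 247
(Predicted positive: 76, predicted negative: 171)

247


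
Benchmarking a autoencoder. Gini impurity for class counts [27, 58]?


Probabilities: [27/85, 58/85] ≈ [0.3176, 0.6824]
Σpᵢ² = (729 + 3364)/85² = 4093/7225
Gini = 1 - Σpᵢ² = 1 - 4093/7225 = 0.4335

0.4335


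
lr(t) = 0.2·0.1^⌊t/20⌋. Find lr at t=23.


n_drops = ⌊23/20⌋ = 1
lr = 0.2·0.1^1 = 0.2·0.1 = 0.02

0.02


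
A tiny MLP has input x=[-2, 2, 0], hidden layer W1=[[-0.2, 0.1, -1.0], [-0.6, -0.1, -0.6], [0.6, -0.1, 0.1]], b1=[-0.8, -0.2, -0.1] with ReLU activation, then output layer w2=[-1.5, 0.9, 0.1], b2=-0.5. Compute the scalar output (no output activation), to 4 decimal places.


z1[0] = (-0.2)·(-2) + (0.1)·(2) + (-1.0)·(0) - 0.8 = -0.2
z1[1] = (-0.6)·(-2) + (-0.1)·(2) + (-0.6)·(0) - 0.2 = 0.8
z1[2] = (0.6)·(-2) + (-0.1)·(2) + (0.1)·(0) - 0.1 = -1.5
h = ReLU(z1) = [0.0, 0.8, 0.0]
output = (-1.5)·(0.0) + (0.9)·(0.8) + (0.1)·(0.0) - 0.5 = 0.22

0.22


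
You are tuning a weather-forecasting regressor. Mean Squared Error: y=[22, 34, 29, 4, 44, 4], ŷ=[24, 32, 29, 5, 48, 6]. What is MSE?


Squared errors: (22-24)²=4, (34-32)²=4, (29-29)²=0, (4-5)²=1, (44-48)²=16, (4-6)²=4
Sum = 29
MSE = 29/6 = 29/6

29/6


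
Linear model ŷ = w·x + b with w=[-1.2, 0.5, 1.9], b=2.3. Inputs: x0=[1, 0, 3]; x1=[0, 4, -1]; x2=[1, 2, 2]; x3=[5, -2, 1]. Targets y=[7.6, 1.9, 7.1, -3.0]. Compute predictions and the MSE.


ŷ0 = (-1.2)·(1) + (0.5)·(0) + (1.9)·(3) + 2.3 = 6.8
ŷ1 = (-1.2)·(0) + (0.5)·(4) + (1.9)·(-1) + 2.3 = 2.4
ŷ2 = (-1.2)·(1) + (0.5)·(2) + (1.9)·(2) + 2.3 = 5.9
ŷ3 = (-1.2)·(5) + (0.5)·(-2) + (1.9)·(1) + 2.3 = -2.8
errors² = [0.64, 0.25, 1.44, 0.04]
MSE = 2.3700/4 = 0.5925

0.5925


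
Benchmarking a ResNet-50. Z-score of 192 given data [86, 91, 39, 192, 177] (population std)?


μ = 117, σ = 58.2168
z = (192 - 117)/58.2168 = 1.2883

1.2883


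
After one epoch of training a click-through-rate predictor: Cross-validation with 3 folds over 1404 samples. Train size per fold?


Fold size = 1404/3 = 468
Training per fold = 1404 - 468 = 936

936


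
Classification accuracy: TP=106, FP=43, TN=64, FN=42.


Accuracy = (TP+TN)/(TP+TN+FP+FN)
= (106+64)/(255)
= 170/255 = 66.67%

66.67%


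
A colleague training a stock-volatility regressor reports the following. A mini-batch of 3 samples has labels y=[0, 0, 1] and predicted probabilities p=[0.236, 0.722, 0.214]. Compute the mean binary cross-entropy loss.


L[0] = -ln(1-0.236) = -ln(0.764) = 0.2692
L[1] = -ln(1-0.722) = -ln(0.278) = 1.2801
L[2] = -ln(0.214) = 1.5418
mean = (0.2692 + 1.2801 + 1.5418)/3 = 1.0304

1.0304


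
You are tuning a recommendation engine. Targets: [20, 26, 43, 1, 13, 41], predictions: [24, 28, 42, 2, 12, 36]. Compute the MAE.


Absolute errors: |20-24|=4, |26-28|=2, |43-42|=1, |1-2|=1, |13-12|=1, |41-36|=5
Sum = 14
MAE = 14/6 = 7/3

7/3


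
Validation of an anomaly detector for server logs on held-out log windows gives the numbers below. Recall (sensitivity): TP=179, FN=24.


Recall = TP/(TP+FN)
= 179/(179+24)
= 179/203 = 88.18%

88.18%


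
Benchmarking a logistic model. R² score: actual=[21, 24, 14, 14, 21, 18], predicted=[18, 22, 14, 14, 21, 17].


ȳ = 18.6667
SS_res = Σ(y-ŷ)² = 14
SS_tot = Σ(y-ȳ)² = 83.33
R² = 1 - SS_res/SS_tot = 1 - 0.168 = 0.832

0.832


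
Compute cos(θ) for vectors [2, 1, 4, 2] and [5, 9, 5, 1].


A·B = 2·5 + 1·9 + 4·5 + 2·1 = 41
‖A‖ = √25 = 5, ‖B‖ = √132 = 11.4891
cos = 41/(√25·√132) = 41/√3300 = 0.7137

0.7137


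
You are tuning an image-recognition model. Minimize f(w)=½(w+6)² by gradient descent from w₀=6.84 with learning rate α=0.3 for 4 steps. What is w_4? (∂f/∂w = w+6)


step 1: grad = 6.84+6 = 12.84; w = 6.84 - 0.3·(12.84) = 2.988
step 2: grad = 2.988+6 = 8.988; w = 2.988 - 0.3·(8.988) = 0.2916
step 3: grad = 0.2916+6 = 6.2916; w = 0.2916 - 0.3·(6.2916) = -1.59588
step 4: grad = -1.59588+6 = 4.40412; w = -1.59588 - 0.3·(4.40412) = -2.917116

-2.917116


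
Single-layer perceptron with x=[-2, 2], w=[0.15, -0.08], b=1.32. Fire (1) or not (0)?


z = (-2)·(0.15) + (2)·(-0.08) + 1.32
  = 0.86
step(z) = 1 (z≥0)

1


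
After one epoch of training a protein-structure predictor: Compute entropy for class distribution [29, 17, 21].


Probabilities: [29/67, 17/67, 21/67] ≈ [0.4328, 0.2537, 0.3134]
H = -((29/67)·log₂(29/67) + (17/67)·log₂(17/67) + (21/67)·log₂(21/67))
  = 1.5496 bits

1.5496 bits


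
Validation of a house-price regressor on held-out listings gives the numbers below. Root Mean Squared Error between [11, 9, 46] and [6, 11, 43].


MSE = 38/3 = 12.6667
RMSE = √(38/3) = 3.559

3.559


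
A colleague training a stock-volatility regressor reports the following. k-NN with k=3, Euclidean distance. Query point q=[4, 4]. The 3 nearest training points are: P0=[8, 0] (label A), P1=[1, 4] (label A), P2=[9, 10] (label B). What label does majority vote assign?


d(q,P0) = 5.6569  (label A)
d(q,P1) = 3.0  (label A)
d(q,P2) = 7.8102  (label B)
Votes: A=2, B=1
Majority → A

A


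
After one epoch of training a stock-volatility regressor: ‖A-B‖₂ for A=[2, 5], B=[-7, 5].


d = √((2+ 7)² + (5-5)²)
  = √(81 + 0)
  = √81 = 9.0

9.0


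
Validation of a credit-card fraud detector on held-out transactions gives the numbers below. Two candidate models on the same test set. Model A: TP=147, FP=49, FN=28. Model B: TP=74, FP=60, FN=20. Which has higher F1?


Model A: P=147/196=0.75, R=147/175=0.84, F1=2PR/(P+R)=2TP/(2TP+FP+FN)=294/371=0.7925
Model B: P=74/134=0.5522, R=74/94=0.7872, F1=2PR/(P+R)=2TP/(2TP+FP+FN)=148/228=0.6491
0.7925 > 0.6491 → Model A

Model A


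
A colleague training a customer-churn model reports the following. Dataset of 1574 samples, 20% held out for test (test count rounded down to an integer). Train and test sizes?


Test = ⌊1574·20/100⌋ = 314
Train = 1574 - 314 = 1260

Train: 1260, Test: 314


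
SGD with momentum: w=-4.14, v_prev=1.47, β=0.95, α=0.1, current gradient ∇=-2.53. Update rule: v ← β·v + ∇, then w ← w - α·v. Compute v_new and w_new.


v_new = 0.95·1.47 - 2.53 = 1.3965 - 2.53 = -1.1335
w_new = -4.14 - 0.1·-1.1335 = -4.14 + 0.11335 = -4.02665

v_new=-1.1335, w_new=-4.02665


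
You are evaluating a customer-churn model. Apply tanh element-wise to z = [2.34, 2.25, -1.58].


tanh(2.34) = 0.9816
tanh(2.25) = 0.978
tanh(-1.58) = -0.9186
result = [0.9816, 0.978, -0.9186]

[0.9816, 0.978, -0.9186]


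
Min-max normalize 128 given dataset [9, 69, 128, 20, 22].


min=9, max=128
(128-9)/(128-9) = 119/119 = 1.0

1.0


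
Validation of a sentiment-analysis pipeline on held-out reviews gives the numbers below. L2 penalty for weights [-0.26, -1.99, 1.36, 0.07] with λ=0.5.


‖w‖₂² = (-0.26)² + (-1.99)² + (1.36)² + (0.07)²
     = 0.0676 + 3.9601 + 1.8496 + 0.0049
     = 5.8822
λ·‖w‖₂² = 0.5·5.8822 = 2.9411

2.9411


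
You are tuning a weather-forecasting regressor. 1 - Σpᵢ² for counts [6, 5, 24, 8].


Probabilities: [6/43, 5/43, 24/43, 8/43] ≈ [0.1395, 0.1163, 0.5581, 0.186]
Σpᵢ² = (36 + 25 + 576 + 64)/43² = 701/1849
Gini = 1 - Σpᵢ² = 1 - 701/1849 = 0.6209

0.6209


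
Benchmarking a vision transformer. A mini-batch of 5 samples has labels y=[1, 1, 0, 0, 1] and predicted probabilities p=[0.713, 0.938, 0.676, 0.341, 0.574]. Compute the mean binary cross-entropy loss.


L[0] = -ln(0.713) = 0.3383
L[1] = -ln(0.938) = 0.064
L[2] = -ln(1-0.676) = -ln(0.324) = 1.127
L[3] = -ln(1-0.341) = -ln(0.659) = 0.417
L[4] = -ln(0.574) = 0.5551
mean = (0.3383 + 0.064 + 1.127 + 0.417 + 0.5551)/5 = 0.5003

0.5003


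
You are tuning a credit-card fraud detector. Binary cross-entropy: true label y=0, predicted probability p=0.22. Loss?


BCE = -[y·ln(p) + (1-y)·ln(1-p)]
= -0 - 1·ln(1-0.22)
= -ln(0.78) = 0.2485

0.2485


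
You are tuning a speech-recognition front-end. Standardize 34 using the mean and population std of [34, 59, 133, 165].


μ = 97.75, σ = 53.223
z = (34 - 97.75)/53.223 = -1.1978

-1.1978


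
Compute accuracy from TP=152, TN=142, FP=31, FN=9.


Accuracy = (TP+TN)/(TP+TN+FP+FN)
= (152+142)/(334)
= 294/334 = 88.02%

88.02%


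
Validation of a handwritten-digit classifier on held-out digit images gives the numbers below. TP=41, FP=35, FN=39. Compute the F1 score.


Precision = 41/76 = 0.5395
Recall = 41/80 = 0.5125
F1 = 2·P·R/(P+R) = 2·TP/(2·TP+FP+FN) = 82/(82+35+39) = 82/156 = 0.5256

0.5256


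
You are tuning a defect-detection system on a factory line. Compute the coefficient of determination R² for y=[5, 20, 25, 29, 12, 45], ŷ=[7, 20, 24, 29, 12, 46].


ȳ = 22.6667
SS_res = Σ(y-ŷ)² = 6
SS_tot = Σ(y-ȳ)² = 977.33
R² = 1 - SS_res/SS_tot = 1 - 0.0061 = 0.9939

0.9939


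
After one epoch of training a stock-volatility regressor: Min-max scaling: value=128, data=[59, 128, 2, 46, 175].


min=2, max=175
(128-2)/(175-2) = 126/173 = 0.7283

0.7283


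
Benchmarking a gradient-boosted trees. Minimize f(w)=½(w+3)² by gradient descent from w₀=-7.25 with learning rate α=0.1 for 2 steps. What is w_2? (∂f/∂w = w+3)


step 1: grad = -7.25+3 = -4.25; w = -7.25 - 0.1·(-4.25) = -6.825
step 2: grad = -6.825+3 = -3.825; w = -6.825 - 0.1·(-3.825) = -6.4425

-6.4425
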